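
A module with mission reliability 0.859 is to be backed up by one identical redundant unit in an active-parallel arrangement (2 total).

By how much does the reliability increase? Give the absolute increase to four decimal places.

0.1211

R_before = 0.859
R_after = 1 − (1 − 0.859)^2 = 0.9801
ΔR = 0.9801 − 0.859 = 0.1211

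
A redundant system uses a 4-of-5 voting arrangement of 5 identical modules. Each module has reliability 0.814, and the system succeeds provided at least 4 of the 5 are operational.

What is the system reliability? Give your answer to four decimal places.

R = Σ_{i=4}^{5} C(5,i) p^i (1−p)^{5−i} with p = 0.814
C(5,4)·0.814^4·0.186^1 = 0.408301
C(5,5)·0.814^5·0.186^0 = 0.357373
Sum = 0.7657

0.7657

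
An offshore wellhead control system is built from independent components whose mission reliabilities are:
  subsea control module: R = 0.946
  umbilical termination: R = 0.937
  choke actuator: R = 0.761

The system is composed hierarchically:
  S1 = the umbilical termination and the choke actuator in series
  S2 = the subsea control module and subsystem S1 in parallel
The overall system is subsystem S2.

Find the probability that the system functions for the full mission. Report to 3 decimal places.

Series (umbilical termination and choke actuator): 0.93700 × 0.76100 = 0.71306
Parallel (subsea control module and [0.71306]): 1 − (1 − 0.94600)(1 − 0.71306) = 0.985

0.985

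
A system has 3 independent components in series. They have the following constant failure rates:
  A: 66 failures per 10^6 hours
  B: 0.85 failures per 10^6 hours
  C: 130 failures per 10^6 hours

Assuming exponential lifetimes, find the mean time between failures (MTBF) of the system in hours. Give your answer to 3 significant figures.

5080

Series of exponential components: λ_sys = Σ λ_i
λ_sys = 0.000066 + 0.00000085 + 0.00013 = 1.9685e-04 /h
MTBF = 1 / λ_sys = 5080 h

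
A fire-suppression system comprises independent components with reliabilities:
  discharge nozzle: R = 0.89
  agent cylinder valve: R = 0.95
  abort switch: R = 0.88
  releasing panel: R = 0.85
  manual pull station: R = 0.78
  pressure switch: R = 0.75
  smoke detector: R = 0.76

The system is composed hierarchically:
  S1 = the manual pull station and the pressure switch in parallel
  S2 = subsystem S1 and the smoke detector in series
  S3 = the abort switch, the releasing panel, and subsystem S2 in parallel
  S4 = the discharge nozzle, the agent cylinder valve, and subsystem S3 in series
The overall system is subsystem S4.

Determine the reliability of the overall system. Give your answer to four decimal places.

0.8412

Parallel (manual pull station and pressure switch): 1 − (1 − 0.780000)(1 − 0.750000) = 0.945000
Series ([0.945000] and smoke detector): 0.945000 × 0.760000 = 0.718200
Parallel (abort switch, releasing panel, and [0.718200]): 1 − (1 − 0.880000)(1 − 0.850000)(1 − 0.718200) = 0.994928
Series (discharge nozzle, agent cylinder valve, and [0.994928]): 0.890000 × 0.950000 × 0.994928 = 0.8412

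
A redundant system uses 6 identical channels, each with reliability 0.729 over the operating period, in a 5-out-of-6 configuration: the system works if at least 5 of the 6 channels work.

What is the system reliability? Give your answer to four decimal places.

0.4849

R = Σ_{i=5}^{6} C(6,i) p^i (1−p)^{6−i} with p = 0.729
C(6,5)·0.729^5·0.271^1 = 0.334779
C(6,6)·0.729^6·0.271^0 = 0.150095
Sum = 0.4849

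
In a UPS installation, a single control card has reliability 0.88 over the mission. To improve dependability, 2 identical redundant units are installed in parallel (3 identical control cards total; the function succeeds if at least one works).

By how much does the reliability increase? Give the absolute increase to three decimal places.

R_before = 0.88
R_after = 1 − (1 − 0.88)^3 = 0.998
ΔR = 0.998 − 0.88 = 0.118

0.118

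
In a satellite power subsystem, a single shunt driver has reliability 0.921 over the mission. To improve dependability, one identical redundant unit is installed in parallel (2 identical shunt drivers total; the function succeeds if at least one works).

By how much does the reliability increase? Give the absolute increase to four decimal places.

0.0728

R_before = 0.921
R_after = 1 − (1 − 0.921)^2 = 0.9938
ΔR = 0.9938 − 0.921 = 0.0728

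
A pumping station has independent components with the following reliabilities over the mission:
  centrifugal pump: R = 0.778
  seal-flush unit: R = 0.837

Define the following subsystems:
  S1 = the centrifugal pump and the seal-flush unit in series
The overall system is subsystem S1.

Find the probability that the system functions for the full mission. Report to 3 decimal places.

0.651

Series (centrifugal pump and seal-flush unit): 0.77800 × 0.83700 = 0.651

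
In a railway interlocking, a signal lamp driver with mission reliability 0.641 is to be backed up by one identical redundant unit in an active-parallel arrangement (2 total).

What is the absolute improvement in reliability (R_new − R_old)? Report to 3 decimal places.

0.230

R_before = 0.641
R_after = 1 − (1 − 0.641)^2 = 0.871
ΔR = 0.871 − 0.641 = 0.230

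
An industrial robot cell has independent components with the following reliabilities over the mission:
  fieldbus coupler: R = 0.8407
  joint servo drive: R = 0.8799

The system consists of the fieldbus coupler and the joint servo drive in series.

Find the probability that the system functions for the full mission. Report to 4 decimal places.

Series (fieldbus coupler and joint servo drive): 0.840700 × 0.879900 = 0.7397

0.7397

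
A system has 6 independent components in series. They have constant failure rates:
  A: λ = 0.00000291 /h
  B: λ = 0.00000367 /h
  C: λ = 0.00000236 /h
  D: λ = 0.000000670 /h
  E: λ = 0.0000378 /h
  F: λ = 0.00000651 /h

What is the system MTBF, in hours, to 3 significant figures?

Series of exponential components: λ_sys = Σ λ_i
λ_sys = 0.00000291 + 0.00000367 + 0.00000236 + 0.000000670 + 0.0000378 + 0.00000651 = 5.3920e-05 /h
MTBF = 1 / λ_sys = 18500 h

18500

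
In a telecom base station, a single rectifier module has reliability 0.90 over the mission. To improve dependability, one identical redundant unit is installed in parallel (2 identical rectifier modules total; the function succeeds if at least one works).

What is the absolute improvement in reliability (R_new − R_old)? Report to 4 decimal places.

0.0900

R_before = 0.90
R_after = 1 − (1 − 0.90)^2 = 0.9900
ΔR = 0.9900 − 0.90 = 0.0900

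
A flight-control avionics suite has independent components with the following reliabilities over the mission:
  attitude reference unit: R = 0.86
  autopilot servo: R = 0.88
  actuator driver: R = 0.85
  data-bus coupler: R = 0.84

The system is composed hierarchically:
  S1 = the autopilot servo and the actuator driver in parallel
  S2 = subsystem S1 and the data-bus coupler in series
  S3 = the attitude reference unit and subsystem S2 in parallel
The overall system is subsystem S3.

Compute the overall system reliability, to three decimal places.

Parallel (autopilot servo and actuator driver): 1 − (1 − 0.88000)(1 − 0.85000) = 0.98200
Series ([0.98200] and data-bus coupler): 0.98200 × 0.84000 = 0.82488
Parallel (attitude reference unit and [0.82488]): 1 − (1 − 0.86000)(1 − 0.82488) = 0.975

0.975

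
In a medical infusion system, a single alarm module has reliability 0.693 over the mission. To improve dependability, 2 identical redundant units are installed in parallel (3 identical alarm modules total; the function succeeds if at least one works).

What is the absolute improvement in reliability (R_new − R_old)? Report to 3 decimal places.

0.278

R_before = 0.693
R_after = 1 − (1 − 0.693)^3 = 0.971
ΔR = 0.971 − 0.693 = 0.278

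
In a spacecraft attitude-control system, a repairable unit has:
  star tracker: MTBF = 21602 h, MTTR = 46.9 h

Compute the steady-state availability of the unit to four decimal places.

0.9978

A(star tracker) = MTBF/(MTBF+MTTR) = 21602/(21602+46.9) = 0.9978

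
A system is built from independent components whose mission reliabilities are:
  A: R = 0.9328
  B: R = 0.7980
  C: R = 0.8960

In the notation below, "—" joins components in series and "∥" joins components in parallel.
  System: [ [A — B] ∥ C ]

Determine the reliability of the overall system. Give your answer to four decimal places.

Series (A and B): 0.932800 × 0.798000 = 0.744374
Parallel ([0.744374] and C): 1 − (1 − 0.744374)(1 − 0.896000) = 0.9734

0.9734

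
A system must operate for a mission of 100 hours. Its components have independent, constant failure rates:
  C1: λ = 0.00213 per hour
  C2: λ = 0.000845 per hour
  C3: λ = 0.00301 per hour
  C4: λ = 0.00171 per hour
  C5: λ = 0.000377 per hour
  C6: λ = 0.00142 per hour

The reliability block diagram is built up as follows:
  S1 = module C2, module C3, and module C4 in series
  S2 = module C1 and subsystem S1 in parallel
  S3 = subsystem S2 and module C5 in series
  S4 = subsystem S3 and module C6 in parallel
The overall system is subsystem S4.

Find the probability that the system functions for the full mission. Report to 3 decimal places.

R(C1) = exp(−0.00213 × 100) = 0.80816
R(C2) = exp(−0.000845 × 100) = 0.91897
R(C3) = exp(−0.00301 × 100) = 0.74008
R(C4) = exp(−0.00171 × 100) = 0.84282
R(C5) = exp(−0.000377 × 100) = 0.96300
R(C6) = exp(−0.00142 × 100) = 0.86762
Series (C2, C3, and C4): 0.91897 × 0.74008 × 0.84282 = 0.57321
Parallel (C1 and [0.57321]): 1 − (1 − 0.80816)(1 − 0.57321) = 0.91812
Series ([0.91812] and C5): 0.91812 × 0.96300 = 0.88415
Parallel ([0.88415] and C6): 1 − (1 − 0.88415)(1 − 0.86762) = 0.985

0.985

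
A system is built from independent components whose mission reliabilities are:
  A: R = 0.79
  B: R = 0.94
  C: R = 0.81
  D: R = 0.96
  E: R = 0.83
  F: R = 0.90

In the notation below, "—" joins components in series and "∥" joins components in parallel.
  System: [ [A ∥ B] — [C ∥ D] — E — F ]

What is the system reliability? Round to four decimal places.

Parallel (A and B): 1 − (1 − 0.790000)(1 − 0.940000) = 0.987400
Parallel (C and D): 1 − (1 − 0.810000)(1 − 0.960000) = 0.992400
Series ([0.987400], [0.992400], E, and F): 0.987400 × 0.992400 × 0.830000 × 0.900000 = 0.7320

0.7320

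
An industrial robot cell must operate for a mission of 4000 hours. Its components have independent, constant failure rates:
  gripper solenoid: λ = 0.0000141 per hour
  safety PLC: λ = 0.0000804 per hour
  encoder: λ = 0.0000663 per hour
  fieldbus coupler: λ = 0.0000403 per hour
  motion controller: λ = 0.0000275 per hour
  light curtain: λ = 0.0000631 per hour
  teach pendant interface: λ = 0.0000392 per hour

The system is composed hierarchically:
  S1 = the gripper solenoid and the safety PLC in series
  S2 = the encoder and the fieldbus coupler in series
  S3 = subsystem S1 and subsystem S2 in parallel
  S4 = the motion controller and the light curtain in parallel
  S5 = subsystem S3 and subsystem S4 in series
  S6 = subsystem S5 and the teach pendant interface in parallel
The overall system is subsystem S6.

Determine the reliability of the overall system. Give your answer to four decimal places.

0.9811

R(gripper solenoid) = exp(−0.0000141 × 4000) = 0.945161
R(safety PLC) = exp(−0.0000804 × 4000) = 0.724988
R(encoder) = exp(−0.0000663 × 4000) = 0.767053
R(fieldbus coupler) = exp(−0.0000403 × 4000) = 0.851122
R(motion controller) = exp(−0.0000275 × 4000) = 0.895834
R(light curtain) = exp(−0.0000631 × 4000) = 0.776934
R(teach pendant interface) = exp(−0.0000392 × 4000) = 0.854875
Series (gripper solenoid and safety PLC): 0.945161 × 0.724988 = 0.685230
Series (encoder and fieldbus coupler): 0.767053 × 0.851122 = 0.652856
Parallel ([0.685230] and [0.652856]): 1 − (1 − 0.685230)(1 − 0.652856) = 0.890729
Parallel (motion controller and light curtain): 1 − (1 − 0.895834)(1 − 0.776934) = 0.976764
Series ([0.890729] and [0.976764]): 0.890729 × 0.976764 = 0.870032
Parallel ([0.870032] and teach pendant interface): 1 − (1 − 0.870032)(1 − 0.854875) = 0.9811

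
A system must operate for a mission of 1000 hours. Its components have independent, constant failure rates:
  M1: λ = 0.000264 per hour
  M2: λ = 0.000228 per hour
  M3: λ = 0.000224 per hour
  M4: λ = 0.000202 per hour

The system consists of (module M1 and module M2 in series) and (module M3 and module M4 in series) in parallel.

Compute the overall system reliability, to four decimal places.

R(M1) = exp(−0.000264 × 1000) = 0.767974
R(M2) = exp(−0.000228 × 1000) = 0.796124
R(M3) = exp(−0.000224 × 1000) = 0.799315
R(M4) = exp(−0.000202 × 1000) = 0.817095
Series (M1 and M2): 0.767974 × 0.796124 = 0.611403
Series (M3 and M4): 0.799315 × 0.817095 = 0.653116
Parallel ([0.611403] and [0.653116]): 1 − (1 − 0.611403)(1 − 0.653116) = 0.8652

0.8652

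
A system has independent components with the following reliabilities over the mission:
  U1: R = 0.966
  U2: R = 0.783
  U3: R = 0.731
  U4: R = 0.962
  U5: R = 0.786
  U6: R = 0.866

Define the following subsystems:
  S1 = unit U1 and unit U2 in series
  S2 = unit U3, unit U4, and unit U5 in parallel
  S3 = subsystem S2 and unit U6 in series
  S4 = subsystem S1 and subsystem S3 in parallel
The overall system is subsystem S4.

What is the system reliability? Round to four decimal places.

Series (U1 and U2): 0.966000 × 0.783000 = 0.756378
Parallel (U3, U4, and U5): 1 − (1 − 0.731000)(1 − 0.962000)(1 − 0.786000) = 0.997812
Series ([0.997812] and U6): 0.997812 × 0.866000 = 0.864105
Parallel ([0.756378] and [0.864105]): 1 − (1 − 0.756378)(1 − 0.864105) = 0.9669

0.9669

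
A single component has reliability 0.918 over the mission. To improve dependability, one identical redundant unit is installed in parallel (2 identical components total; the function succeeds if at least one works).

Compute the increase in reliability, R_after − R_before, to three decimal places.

R_before = 0.918
R_after = 1 − (1 − 0.918)^2 = 0.993
ΔR = 0.993 − 0.918 = 0.075

0.075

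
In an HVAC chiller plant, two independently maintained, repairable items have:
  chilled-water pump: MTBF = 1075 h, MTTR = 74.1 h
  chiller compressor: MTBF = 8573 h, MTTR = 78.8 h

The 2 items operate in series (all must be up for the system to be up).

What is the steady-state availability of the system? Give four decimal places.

0.9270

A(chilled-water pump) = MTBF/(MTBF+MTTR) = 1075/(1075+74.1) = 0.935515
A(chiller compressor) = MTBF/(MTBF+MTTR) = 8573/(8573+78.8) = 0.990892
Series availability: 0.935515 × 0.990892 = 0.9270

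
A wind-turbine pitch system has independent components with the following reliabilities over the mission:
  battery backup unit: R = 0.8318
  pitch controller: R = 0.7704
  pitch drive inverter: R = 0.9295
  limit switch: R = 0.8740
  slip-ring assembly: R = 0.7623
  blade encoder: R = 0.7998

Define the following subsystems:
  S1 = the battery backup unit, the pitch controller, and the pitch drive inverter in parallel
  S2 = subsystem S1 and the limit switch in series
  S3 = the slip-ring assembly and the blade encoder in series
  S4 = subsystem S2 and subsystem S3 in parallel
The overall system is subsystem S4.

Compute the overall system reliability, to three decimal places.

0.950

Parallel (battery backup unit, pitch controller, and pitch drive inverter): 1 − (1 − 0.83180)(1 − 0.77040)(1 − 0.92950) = 0.99728
Series ([0.99728] and limit switch): 0.99728 × 0.87400 = 0.87162
Series (slip-ring assembly and blade encoder): 0.76230 × 0.79980 = 0.60969
Parallel ([0.87162] and [0.60969]): 1 − (1 − 0.87162)(1 − 0.60969) = 0.950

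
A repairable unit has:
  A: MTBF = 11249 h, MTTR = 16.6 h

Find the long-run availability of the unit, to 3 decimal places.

A(A) = MTBF/(MTBF+MTTR) = 11249/(11249+16.6) = 0.999

0.999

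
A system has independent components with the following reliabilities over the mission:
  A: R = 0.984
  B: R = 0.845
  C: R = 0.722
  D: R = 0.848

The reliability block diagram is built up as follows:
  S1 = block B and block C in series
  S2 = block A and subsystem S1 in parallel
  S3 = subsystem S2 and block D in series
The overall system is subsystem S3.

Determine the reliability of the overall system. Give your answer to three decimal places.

0.843

Series (B and C): 0.84500 × 0.72200 = 0.61009
Parallel (A and [0.61009]): 1 − (1 − 0.98400)(1 − 0.61009) = 0.99376
Series ([0.99376] and D): 0.99376 × 0.84800 = 0.843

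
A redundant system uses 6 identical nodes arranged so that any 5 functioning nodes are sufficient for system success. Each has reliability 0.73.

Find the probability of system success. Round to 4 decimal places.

R = Σ_{i=5}^{6} C(6,i) p^i (1−p)^{6−i} with p = 0.73
C(6,5)·0.73^5·0.27^1 = 0.335838
C(6,6)·0.73^6·0.27^0 = 0.151334
Sum = 0.4872

0.4872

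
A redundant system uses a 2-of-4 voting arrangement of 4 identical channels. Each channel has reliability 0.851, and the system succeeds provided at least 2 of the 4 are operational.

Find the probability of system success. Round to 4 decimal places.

0.9882

R = Σ_{i=2}^{4} C(4,i) p^i (1−p)^{4−i} with p = 0.851
C(4,2)·0.851^2·0.149^2 = 0.096468
C(4,3)·0.851^3·0.149^1 = 0.367312
C(4,4)·0.851^4·0.149^0 = 0.524467
Sum = 0.9882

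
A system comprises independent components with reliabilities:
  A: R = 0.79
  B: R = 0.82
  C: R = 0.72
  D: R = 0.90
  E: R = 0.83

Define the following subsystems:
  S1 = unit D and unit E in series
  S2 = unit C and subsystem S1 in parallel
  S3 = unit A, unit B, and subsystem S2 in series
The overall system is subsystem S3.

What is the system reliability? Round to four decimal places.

0.6019

Series (D and E): 0.900000 × 0.830000 = 0.747000
Parallel (C and [0.747000]): 1 − (1 − 0.720000)(1 − 0.747000) = 0.929160
Series (A, B, and [0.929160]): 0.790000 × 0.820000 × 0.929160 = 0.6019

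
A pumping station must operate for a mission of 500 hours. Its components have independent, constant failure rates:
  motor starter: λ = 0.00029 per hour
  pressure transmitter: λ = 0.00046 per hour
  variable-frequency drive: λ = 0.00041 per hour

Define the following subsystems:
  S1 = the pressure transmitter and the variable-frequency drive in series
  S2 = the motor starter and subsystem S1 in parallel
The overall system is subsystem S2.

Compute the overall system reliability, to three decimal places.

0.952

R(motor starter) = exp(−0.00029 × 500) = 0.86502
R(pressure transmitter) = exp(−0.00046 × 500) = 0.79453
R(variable-frequency drive) = exp(−0.00041 × 500) = 0.81465
Series (pressure transmitter and variable-frequency drive): 0.79453 × 0.81465 = 0.64726
Parallel (motor starter and [0.64726]): 1 − (1 − 0.86502)(1 − 0.64726) = 0.952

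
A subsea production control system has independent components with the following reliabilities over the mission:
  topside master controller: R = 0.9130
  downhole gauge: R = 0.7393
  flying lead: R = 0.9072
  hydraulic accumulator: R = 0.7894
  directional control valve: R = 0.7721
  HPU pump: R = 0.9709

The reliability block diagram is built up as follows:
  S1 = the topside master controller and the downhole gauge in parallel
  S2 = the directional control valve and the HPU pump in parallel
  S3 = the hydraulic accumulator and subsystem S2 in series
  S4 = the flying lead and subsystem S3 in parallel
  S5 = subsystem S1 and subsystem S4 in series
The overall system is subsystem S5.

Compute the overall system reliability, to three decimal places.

Parallel (topside master controller and downhole gauge): 1 − (1 − 0.91300)(1 − 0.73930) = 0.97732
Parallel (directional control valve and HPU pump): 1 − (1 − 0.77210)(1 − 0.97090) = 0.99337
Series (hydraulic accumulator and [0.99337]): 0.78940 × 0.99337 = 0.78417
Parallel (flying lead and [0.78417]): 1 − (1 − 0.90720)(1 − 0.78417) = 0.97997
Series ([0.97732] and [0.97997]): 0.97732 × 0.97997 = 0.958

0.958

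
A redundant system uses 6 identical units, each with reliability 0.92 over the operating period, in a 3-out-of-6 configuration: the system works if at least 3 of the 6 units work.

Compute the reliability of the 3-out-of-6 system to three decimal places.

0.999

R = Σ_{i=3}^{6} C(6,i) p^i (1−p)^{6−i} with p = 0.92
C(6,3)·0.92^3·0.08^3 = 0.00797
C(6,4)·0.92^4·0.08^2 = 0.06877
C(6,5)·0.92^5·0.08^1 = 0.31636
C(6,6)·0.92^6·0.08^0 = 0.60636
Sum = 0.999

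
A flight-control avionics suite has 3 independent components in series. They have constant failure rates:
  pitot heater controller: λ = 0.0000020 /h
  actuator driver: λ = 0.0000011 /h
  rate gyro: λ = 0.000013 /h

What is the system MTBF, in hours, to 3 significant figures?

Series of exponential components: λ_sys = Σ λ_i
λ_sys = 0.0000020 + 0.0000011 + 0.000013 = 1.6100e-05 /h
MTBF = 1 / λ_sys = 62100 h

62100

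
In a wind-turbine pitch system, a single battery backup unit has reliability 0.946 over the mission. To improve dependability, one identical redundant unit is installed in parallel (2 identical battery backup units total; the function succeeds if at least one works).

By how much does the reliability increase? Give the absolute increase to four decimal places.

R_before = 0.946
R_after = 1 − (1 − 0.946)^2 = 0.9971
ΔR = 0.9971 − 0.946 = 0.0511

0.0511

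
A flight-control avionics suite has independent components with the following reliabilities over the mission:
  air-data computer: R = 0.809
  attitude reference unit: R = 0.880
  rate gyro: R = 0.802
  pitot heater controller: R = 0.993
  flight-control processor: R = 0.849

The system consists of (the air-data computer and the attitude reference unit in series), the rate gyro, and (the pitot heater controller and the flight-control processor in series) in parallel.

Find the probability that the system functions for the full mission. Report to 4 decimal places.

0.9910

Series (air-data computer and attitude reference unit): 0.809000 × 0.880000 = 0.711920
Series (pitot heater controller and flight-control processor): 0.993000 × 0.849000 = 0.843057
Parallel ([0.711920], rate gyro, and [0.843057]): 1 − (1 − 0.711920)(1 − 0.802000)(1 − 0.843057) = 0.9910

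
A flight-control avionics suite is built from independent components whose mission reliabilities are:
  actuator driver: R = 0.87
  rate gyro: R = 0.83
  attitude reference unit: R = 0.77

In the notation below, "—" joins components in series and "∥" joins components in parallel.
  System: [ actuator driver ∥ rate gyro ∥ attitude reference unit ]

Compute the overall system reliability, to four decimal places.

0.9949

Parallel (actuator driver, rate gyro, and attitude reference unit): 1 − (1 − 0.870000)(1 − 0.830000)(1 − 0.770000) = 0.9949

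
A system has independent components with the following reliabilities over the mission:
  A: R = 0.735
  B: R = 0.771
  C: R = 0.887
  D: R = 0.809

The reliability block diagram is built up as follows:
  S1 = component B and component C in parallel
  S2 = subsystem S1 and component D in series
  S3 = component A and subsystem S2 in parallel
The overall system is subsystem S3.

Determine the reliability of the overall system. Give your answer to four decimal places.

0.9438

Parallel (B and C): 1 − (1 − 0.771000)(1 − 0.887000) = 0.974123
Series ([0.974123] and D): 0.974123 × 0.809000 = 0.788066
Parallel (A and [0.788066]): 1 − (1 − 0.735000)(1 − 0.788066) = 0.9438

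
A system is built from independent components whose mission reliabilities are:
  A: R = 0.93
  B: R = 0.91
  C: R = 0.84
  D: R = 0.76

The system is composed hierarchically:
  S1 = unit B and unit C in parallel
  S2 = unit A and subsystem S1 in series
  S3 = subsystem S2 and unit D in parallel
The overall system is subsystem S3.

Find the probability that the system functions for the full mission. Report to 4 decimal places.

Parallel (B and C): 1 − (1 − 0.910000)(1 − 0.840000) = 0.985600
Series (A and [0.985600]): 0.930000 × 0.985600 = 0.916608
Parallel ([0.916608] and D): 1 − (1 − 0.916608)(1 − 0.760000) = 0.9800

0.9800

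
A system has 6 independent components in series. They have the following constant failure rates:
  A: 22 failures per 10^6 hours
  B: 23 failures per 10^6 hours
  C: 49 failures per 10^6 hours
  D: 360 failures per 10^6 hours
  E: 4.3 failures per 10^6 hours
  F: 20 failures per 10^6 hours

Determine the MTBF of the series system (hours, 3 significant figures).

2090

Series of exponential components: λ_sys = Σ λ_i
λ_sys = 0.000022 + 0.000023 + 0.000049 + 0.00036 + 0.0000043 + 0.000020 = 4.7830e-04 /h
MTBF = 1 / λ_sys = 2090 h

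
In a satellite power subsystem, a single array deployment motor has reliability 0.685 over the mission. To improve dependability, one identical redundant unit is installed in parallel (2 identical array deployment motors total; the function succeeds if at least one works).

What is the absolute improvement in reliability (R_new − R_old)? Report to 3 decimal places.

0.216

R_before = 0.685
R_after = 1 − (1 − 0.685)^2 = 0.901
ΔR = 0.901 − 0.685 = 0.216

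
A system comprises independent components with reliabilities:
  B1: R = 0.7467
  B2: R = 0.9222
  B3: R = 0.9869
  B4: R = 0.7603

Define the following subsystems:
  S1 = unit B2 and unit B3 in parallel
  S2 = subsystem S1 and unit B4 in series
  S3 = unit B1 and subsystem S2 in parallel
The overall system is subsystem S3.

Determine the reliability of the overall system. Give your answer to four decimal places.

0.9391

Parallel (B2 and B3): 1 − (1 − 0.922200)(1 − 0.986900) = 0.998981
Series ([0.998981] and B4): 0.998981 × 0.760300 = 0.759525
Parallel (B1 and [0.759525]): 1 − (1 − 0.746700)(1 − 0.759525) = 0.9391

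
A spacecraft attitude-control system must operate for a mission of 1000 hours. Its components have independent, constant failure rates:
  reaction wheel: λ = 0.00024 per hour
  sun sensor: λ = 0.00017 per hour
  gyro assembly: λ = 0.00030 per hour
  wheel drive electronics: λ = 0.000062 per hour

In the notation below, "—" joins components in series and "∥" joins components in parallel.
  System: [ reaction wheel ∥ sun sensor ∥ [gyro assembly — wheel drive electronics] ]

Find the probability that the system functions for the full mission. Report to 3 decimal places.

0.990

R(reaction wheel) = exp(−0.00024 × 1000) = 0.78663
R(sun sensor) = exp(−0.00017 × 1000) = 0.84366
R(gyro assembly) = exp(−0.00030 × 1000) = 0.74082
R(wheel drive electronics) = exp(−0.000062 × 1000) = 0.93988
Series (gyro assembly and wheel drive electronics): 0.74082 × 0.93988 = 0.69628
Parallel (reaction wheel, sun sensor, and [0.69628]): 1 − (1 − 0.78663)(1 − 0.84366)(1 − 0.69628) = 0.990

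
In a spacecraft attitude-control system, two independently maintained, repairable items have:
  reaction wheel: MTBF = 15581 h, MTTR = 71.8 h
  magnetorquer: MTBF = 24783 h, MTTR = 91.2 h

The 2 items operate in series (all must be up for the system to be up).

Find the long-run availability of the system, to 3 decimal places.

A(reaction wheel) = MTBF/(MTBF+MTTR) = 15581/(15581+71.8) = 0.995413
A(magnetorquer) = MTBF/(MTBF+MTTR) = 24783/(24783+91.2) = 0.996334
Series availability: 0.995413 × 0.996334 = 0.992

0.992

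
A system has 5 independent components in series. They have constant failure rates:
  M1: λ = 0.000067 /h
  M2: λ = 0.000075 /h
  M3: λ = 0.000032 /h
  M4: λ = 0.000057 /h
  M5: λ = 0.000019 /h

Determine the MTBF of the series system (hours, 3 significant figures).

Series of exponential components: λ_sys = Σ λ_i
λ_sys = 0.000067 + 0.000075 + 0.000032 + 0.000057 + 0.000019 = 2.5000e-04 /h
MTBF = 1 / λ_sys = 4000 h

4000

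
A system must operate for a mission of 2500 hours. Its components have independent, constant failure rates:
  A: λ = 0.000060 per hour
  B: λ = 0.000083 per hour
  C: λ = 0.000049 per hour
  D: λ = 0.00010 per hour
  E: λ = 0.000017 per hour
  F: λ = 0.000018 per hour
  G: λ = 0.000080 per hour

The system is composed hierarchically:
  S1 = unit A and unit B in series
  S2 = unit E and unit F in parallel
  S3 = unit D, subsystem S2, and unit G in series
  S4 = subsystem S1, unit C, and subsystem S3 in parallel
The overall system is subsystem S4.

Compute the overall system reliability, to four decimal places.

0.9874

R(A) = exp(−0.000060 × 2500) = 0.860708
R(B) = exp(−0.000083 × 2500) = 0.812613
R(C) = exp(−0.000049 × 2500) = 0.884706
R(D) = exp(−0.00010 × 2500) = 0.778801
R(E) = exp(−0.000017 × 2500) = 0.958390
R(F) = exp(−0.000018 × 2500) = 0.955997
R(G) = exp(−0.000080 × 2500) = 0.818731
Series (A and B): 0.860708 × 0.812613 = 0.699423
Parallel (E and F): 1 − (1 − 0.958390)(1 − 0.955997) = 0.998169
Series (D, [0.998169], and G): 0.778801 × 0.998169 × 0.818731 = 0.636461
Parallel ([0.699423], C, and [0.636461]): 1 − (1 − 0.699423)(1 − 0.884706)(1 − 0.636461) = 0.9874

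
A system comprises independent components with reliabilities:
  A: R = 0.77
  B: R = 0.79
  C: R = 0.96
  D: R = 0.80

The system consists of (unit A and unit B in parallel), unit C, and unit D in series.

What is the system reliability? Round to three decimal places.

0.731

Parallel (A and B): 1 − (1 − 0.77000)(1 − 0.79000) = 0.95170
Series ([0.95170], C, and D): 0.95170 × 0.96000 × 0.80000 = 0.731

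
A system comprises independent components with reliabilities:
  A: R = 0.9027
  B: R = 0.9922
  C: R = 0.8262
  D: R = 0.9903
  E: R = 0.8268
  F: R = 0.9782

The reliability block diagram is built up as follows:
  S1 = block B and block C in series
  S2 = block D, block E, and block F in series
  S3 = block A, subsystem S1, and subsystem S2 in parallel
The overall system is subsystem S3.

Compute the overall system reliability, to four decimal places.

Series (B and C): 0.992200 × 0.826200 = 0.819756
Series (D, E, and F): 0.990300 × 0.826800 × 0.978200 = 0.800931
Parallel (A, [0.819756], and [0.800931]): 1 − (1 − 0.902700)(1 − 0.819756)(1 − 0.800931) = 0.9965

0.9965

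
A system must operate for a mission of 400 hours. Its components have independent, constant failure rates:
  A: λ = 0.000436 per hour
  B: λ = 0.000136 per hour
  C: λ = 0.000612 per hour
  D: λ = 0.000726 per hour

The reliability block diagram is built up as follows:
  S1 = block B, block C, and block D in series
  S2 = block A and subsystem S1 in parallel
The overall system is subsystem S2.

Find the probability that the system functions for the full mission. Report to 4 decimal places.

R(A) = exp(−0.000436 × 400) = 0.839961
R(B) = exp(−0.000136 × 400) = 0.947053
R(C) = exp(−0.000612 × 400) = 0.782861
R(D) = exp(−0.000726 × 400) = 0.747964
Series (B, C, and D): 0.947053 × 0.782861 × 0.747964 = 0.554549
Parallel (A and [0.554549]): 1 − (1 − 0.839961)(1 − 0.554549) = 0.9287

0.9287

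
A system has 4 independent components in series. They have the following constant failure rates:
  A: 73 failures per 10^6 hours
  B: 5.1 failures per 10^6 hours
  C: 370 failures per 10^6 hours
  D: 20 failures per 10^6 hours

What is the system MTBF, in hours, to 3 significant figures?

Series of exponential components: λ_sys = Σ λ_i
λ_sys = 0.000073 + 0.0000051 + 0.00037 + 0.000020 = 4.6810e-04 /h
MTBF = 1 / λ_sys = 2140 h

2140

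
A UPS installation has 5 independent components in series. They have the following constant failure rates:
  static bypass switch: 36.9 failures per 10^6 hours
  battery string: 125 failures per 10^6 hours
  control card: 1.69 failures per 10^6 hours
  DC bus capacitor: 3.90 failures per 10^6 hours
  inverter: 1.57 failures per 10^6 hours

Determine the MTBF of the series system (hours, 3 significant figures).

5920

Series of exponential components: λ_sys = Σ λ_i
λ_sys = 0.0000369 + 0.000125 + 0.00000169 + 0.00000390 + 0.00000157 = 1.6906e-04 /h
MTBF = 1 / λ_sys = 5920 h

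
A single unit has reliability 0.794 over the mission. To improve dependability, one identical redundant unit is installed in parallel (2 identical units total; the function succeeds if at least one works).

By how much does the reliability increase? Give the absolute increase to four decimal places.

R_before = 0.794
R_after = 1 − (1 − 0.794)^2 = 0.9576
ΔR = 0.9576 − 0.794 = 0.1636

0.1636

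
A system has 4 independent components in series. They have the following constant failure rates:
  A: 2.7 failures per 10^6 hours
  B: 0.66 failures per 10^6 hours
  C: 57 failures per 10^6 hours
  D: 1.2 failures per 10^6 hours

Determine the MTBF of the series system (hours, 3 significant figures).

16200

Series of exponential components: λ_sys = Σ λ_i
λ_sys = 0.0000027 + 0.00000066 + 0.000057 + 0.0000012 = 6.1560e-05 /h
MTBF = 1 / λ_sys = 16200 h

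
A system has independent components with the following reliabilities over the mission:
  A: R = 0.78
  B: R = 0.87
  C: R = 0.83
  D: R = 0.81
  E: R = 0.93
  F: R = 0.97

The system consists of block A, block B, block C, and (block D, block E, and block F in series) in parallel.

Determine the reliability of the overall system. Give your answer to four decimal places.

Series (D, E, and F): 0.810000 × 0.930000 × 0.970000 = 0.730701
Parallel (A, B, C, and [0.730701]): 1 − (1 − 0.780000)(1 − 0.870000)(1 − 0.830000)(1 − 0.730701) = 0.9987

0.9987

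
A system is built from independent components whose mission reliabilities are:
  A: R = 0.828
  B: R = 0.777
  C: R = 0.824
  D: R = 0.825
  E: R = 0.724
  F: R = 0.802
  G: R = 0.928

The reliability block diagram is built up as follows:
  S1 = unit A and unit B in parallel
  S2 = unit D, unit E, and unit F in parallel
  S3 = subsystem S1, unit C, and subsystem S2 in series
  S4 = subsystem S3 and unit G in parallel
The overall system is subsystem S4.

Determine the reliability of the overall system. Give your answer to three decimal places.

Parallel (A and B): 1 − (1 − 0.82800)(1 − 0.77700) = 0.96164
Parallel (D, E, and F): 1 − (1 − 0.82500)(1 − 0.72400)(1 − 0.80200) = 0.99044
Series ([0.96164], C, and [0.99044]): 0.96164 × 0.82400 × 0.99044 = 0.78482
Parallel ([0.78482] and G): 1 − (1 − 0.78482)(1 − 0.92800) = 0.985

0.985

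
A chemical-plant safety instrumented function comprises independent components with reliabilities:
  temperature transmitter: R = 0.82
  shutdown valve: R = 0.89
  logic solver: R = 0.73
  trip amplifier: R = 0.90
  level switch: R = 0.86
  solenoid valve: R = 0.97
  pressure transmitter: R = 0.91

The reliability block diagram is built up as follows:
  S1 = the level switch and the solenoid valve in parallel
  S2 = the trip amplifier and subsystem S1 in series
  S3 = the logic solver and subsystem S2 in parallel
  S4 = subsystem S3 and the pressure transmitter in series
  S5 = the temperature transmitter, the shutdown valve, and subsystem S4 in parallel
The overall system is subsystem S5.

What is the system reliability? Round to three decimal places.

0.998

Parallel (level switch and solenoid valve): 1 − (1 − 0.86000)(1 − 0.97000) = 0.99580
Series (trip amplifier and [0.99580]): 0.90000 × 0.99580 = 0.89622
Parallel (logic solver and [0.89622]): 1 − (1 − 0.73000)(1 − 0.89622) = 0.97198
Series ([0.97198] and pressure transmitter): 0.97198 × 0.91000 = 0.88450
Parallel (temperature transmitter, shutdown valve, and [0.88450]): 1 − (1 − 0.82000)(1 − 0.89000)(1 − 0.88450) = 0.998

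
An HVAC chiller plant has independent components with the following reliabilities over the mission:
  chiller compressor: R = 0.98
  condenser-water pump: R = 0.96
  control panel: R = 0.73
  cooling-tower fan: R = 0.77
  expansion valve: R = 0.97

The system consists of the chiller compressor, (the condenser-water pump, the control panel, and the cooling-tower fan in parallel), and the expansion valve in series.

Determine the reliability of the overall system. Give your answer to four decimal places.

Parallel (condenser-water pump, control panel, and cooling-tower fan): 1 − (1 − 0.960000)(1 − 0.730000)(1 − 0.770000) = 0.997516
Series (chiller compressor, [0.997516], and expansion valve): 0.980000 × 0.997516 × 0.970000 = 0.9482

0.9482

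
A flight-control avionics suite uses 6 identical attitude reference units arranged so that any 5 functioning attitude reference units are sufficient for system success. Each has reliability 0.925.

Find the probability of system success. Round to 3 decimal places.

0.931

R = Σ_{i=5}^{6} C(6,i) p^i (1−p)^{6−i} with p = 0.925
C(6,5)·0.925^5·0.075^1 = 0.30473
C(6,6)·0.925^6·0.075^0 = 0.62640
Sum = 0.931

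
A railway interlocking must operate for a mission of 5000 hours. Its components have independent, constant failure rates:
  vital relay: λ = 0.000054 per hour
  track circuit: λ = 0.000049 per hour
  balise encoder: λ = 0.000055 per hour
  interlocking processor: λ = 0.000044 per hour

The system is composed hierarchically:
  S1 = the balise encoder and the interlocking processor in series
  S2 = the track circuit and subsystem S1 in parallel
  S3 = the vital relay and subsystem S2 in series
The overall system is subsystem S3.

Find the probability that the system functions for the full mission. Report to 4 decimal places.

0.6986

R(vital relay) = exp(−0.000054 × 5000) = 0.763379
R(track circuit) = exp(−0.000049 × 5000) = 0.782705
R(balise encoder) = exp(−0.000055 × 5000) = 0.759572
R(interlocking processor) = exp(−0.000044 × 5000) = 0.802519
Series (balise encoder and interlocking processor): 0.759572 × 0.802519 = 0.609571
Parallel (track circuit and [0.609571]): 1 − (1 − 0.782705)(1 − 0.609571) = 0.915162
Series (vital relay and [0.915162]): 0.763379 × 0.915162 = 0.6986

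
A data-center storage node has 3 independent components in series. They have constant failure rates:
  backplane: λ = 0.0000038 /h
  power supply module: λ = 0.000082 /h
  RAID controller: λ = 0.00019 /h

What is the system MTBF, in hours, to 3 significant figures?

3630

Series of exponential components: λ_sys = Σ λ_i
λ_sys = 0.0000038 + 0.000082 + 0.00019 = 2.7580e-04 /h
MTBF = 1 / λ_sys = 3630 h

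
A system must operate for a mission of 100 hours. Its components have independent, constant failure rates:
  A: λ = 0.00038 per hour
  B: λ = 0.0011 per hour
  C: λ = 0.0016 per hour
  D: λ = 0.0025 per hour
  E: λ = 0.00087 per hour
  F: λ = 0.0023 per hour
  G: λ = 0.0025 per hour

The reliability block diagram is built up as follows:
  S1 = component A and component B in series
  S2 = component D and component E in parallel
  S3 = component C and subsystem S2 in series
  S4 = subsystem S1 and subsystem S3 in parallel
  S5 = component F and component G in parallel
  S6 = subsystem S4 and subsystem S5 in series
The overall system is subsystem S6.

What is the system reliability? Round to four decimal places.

0.9331

R(A) = exp(−0.00038 × 100) = 0.962713
R(B) = exp(−0.0011 × 100) = 0.895834
R(C) = exp(−0.0016 × 100) = 0.852144
R(D) = exp(−0.0025 × 100) = 0.778801
R(E) = exp(−0.00087 × 100) = 0.916677
R(F) = exp(−0.0023 × 100) = 0.794534
R(G) = exp(−0.0025 × 100) = 0.778801
Series (A and B): 0.962713 × 0.895834 = 0.862431
Parallel (D and E): 1 − (1 − 0.778801)(1 − 0.916677) = 0.981569
Series (C and [0.981569]): 0.852144 × 0.981569 = 0.836438
Parallel ([0.862431] and [0.836438]): 1 − (1 − 0.862431)(1 − 0.836438) = 0.977499
Parallel (F and G): 1 − (1 − 0.794534)(1 − 0.778801) = 0.954551
Series ([0.977499] and [0.954551]): 0.977499 × 0.954551 = 0.9331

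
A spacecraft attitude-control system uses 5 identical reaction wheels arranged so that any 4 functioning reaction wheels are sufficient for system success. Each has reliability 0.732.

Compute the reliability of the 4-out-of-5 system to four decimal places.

R = Σ_{i=4}^{5} C(5,i) p^i (1−p)^{5−i} with p = 0.732
C(5,4)·0.732^4·0.268^1 = 0.384724
C(5,5)·0.732^5·0.268^0 = 0.210163
Sum = 0.5949

0.5949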